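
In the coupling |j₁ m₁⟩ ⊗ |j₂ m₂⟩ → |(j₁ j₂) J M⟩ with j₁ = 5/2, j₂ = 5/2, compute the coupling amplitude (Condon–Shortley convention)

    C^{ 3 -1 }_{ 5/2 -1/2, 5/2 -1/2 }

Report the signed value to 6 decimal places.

-0.516398  (= −√(4/15))

triangle: 2!×3!×3!/9! = 72/362880
(j±m)!: 2!×3!×2!×3!×2!×4! = 6912
prefactor² = (2J+1)×Δ×N² = 48/5
  k=0: +1/(0!×2!×3!×2!×0!×1!) = 1/24
  k=1: −1/(1!×1!×2!×1!×1!×2!) = -1/4
  k=2: +1/(2!×0!×1!×0!×2!×3!) = 1/24
Σ = -1/6  ⇒  CG² = 48/5×(-1/6)² = 4/15
CG = −√(4/15) = -0.516398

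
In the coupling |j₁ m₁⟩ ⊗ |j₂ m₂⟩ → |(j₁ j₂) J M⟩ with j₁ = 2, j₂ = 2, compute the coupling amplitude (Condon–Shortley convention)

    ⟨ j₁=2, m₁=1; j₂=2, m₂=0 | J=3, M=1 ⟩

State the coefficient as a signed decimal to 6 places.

+0.447214  (= +√(1/5))

√[7·1!3!3!/8! · 3!1!2!2!4!2!] = √(36/5)
  +(−1)^0/∏(0,1,1,2,2,1)! = 1/4  (running 1/4)
  +(−1)^1/∏(1,0,0,1,3,2)! = -1/12  (running 1/6)
⟨..|..⟩ = √(36/5)·(1/6) = +0.447214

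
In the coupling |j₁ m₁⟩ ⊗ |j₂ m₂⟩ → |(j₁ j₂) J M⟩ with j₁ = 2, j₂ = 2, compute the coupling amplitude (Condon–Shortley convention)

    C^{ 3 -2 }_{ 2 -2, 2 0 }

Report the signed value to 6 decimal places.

−√(1/2) = -0.707107

triangle: 1!·3!·3!/8! = 36/40320
(j±m)!: 0!·4!·2!·2!·1!·5! = 11520
prefactor² = (2J+1)·Δ·N² = 72
  k=1: −1/(1!·0!·3!·1!·0!·2!) = -1/12
Σ = -1/12  ⇒  CG² = 72·(-1/12)² = 1/2
CG = −√(1/2) = -0.707107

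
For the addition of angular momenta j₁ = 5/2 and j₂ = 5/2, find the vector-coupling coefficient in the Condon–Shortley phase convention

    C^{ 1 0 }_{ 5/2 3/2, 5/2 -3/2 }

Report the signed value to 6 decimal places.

triangle: 4!*1!*1!/7! = 24/5040
(j±m)!: 4!*1!*1!*4!*1!*1! = 576
prefactor² = (2J+1)*Δ*N² = 288/35
  k=0: +1/(0!*4!*1!*1!*0!*0!) = 1/24
  k=1: −1/(1!*3!*0!*0!*1!*1!) = -1/6
Σ = -1/8  ⇒  CG² = 288/35*(-1/8)² = 9/70
CG = −√(9/70) = -0.358569

−√(9/70) ≈ -0.358569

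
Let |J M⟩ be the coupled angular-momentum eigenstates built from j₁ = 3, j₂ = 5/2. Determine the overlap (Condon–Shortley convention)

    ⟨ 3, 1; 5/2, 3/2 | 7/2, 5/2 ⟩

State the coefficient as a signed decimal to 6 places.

triangle: 2!·4!·3!/10! = 288/3628800
(j±m)!: 4!·2!·4!·1!·6!·1! = 829440
prefactor² = (2J+1)·Δ·N² = 18432/35
  k=1: −1/(1!·1!·1!·3!·3!·0!) = -1/36
  k=2: +1/(2!·0!·0!·2!·4!·1!) = 1/96
Σ = -5/288  ⇒  CG² = 18432/35·(-5/288)² = 10/63
CG = −√(10/63) = -0.398410

-0.398410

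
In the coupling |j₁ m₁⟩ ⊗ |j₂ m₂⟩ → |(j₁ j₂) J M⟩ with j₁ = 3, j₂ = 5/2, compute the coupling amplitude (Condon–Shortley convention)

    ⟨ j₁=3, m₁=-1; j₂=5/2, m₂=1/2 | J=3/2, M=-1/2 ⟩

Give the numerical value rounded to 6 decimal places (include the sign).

−√(1/105) ≈ -0.097590

triangle: 4!*2!*1!/8! = 48/40320
(j±m)!: 2!*4!*3!*2!*1!*2! = 1152
prefactor² = (2J+1)*Δ*N² = 192/35
  k=2: +1/(2!*2!*2!*1!*0!*0!) = 1/8
  k=3: −1/(3!*1!*1!*0!*1!*1!) = -1/6
Σ = -1/24  ⇒  CG² = 192/35*(-1/24)² = 1/105
CG = −√(1/105) = -0.097590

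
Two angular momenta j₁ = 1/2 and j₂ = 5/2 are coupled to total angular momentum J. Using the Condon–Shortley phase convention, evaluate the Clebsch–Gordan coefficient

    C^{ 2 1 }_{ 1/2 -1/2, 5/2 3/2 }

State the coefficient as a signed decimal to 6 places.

triangle: 1!×0!×4!/6! = 24/720
(j±m)!: 0!×1!×4!×1!×3!×1! = 144
prefactor² = (2J+1)×Δ×N² = 24
  k=1: −1/(1!×0!×0!×3!×0!×1!) = -1/6
Σ = -1/6  ⇒  CG² = 24×(-1/6)² = 2/3
CG = −√(2/3) = -0.816497

−√(2/3) ≈ -0.816497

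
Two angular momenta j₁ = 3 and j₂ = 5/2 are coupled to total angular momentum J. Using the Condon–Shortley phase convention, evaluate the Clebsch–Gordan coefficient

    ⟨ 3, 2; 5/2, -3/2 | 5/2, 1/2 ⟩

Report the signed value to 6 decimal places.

√[6·3!3!2!/9! · 5!1!1!4!3!2!] = √(288/7)
  +(−1)^0/∏(0,3,1,1,2,1)! = 1/12  (running 1/12)
  +(−1)^1/∏(1,2,0,0,3,2)! = -1/24  (running 1/24)
⟨..|..⟩ = √(288/7)·(1/24) = +0.267261

+√(1/14) = +0.267261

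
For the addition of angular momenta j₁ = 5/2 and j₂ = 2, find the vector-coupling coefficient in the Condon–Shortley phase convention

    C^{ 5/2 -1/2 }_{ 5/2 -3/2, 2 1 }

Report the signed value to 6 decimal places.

triangle: 2!×3!×2!/8! = 24/40320
(j±m)!: 1!×4!×3!×1!×2!×3! = 1728
prefactor² = (2J+1)×Δ×N² = 216/35
  k=1: −1/(1!×1!×3!×2!×0!×0!) = -1/12
  k=2: +1/(2!×0!×2!×1!×1!×1!) = 1/4
Σ = 1/6  ⇒  CG² = 216/35×1/6² = 6/35
CG = +√(6/35) = +0.414039

+√(6/35) = +0.414039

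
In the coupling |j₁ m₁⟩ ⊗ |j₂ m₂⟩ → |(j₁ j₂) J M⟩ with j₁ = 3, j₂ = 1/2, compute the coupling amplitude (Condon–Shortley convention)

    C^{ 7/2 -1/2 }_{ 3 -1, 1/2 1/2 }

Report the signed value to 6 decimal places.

√[8·0!6!1!/8! · 2!4!1!0!3!4!] = √(6912/7)
  +(−1)^0/∏(0,0,4,1,2,0)! = 1/48  (running 1/48)
⟨..|..⟩ = √(6912/7)·(1/48) = +0.654654

+√(3/7) = +0.654654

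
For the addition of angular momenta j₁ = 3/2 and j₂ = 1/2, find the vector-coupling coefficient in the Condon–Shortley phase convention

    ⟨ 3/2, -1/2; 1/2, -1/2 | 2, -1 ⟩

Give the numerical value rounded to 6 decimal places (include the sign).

√[5·0!3!1!/5! · 1!2!0!1!1!3!] = √(3)
  +(−1)^0/∏(0,0,2,0,1,1)! = 1/2  (running 1/2)
⟨..|..⟩ = √(3)·(1/2) = +0.866025

+√(3/4) = +0.866025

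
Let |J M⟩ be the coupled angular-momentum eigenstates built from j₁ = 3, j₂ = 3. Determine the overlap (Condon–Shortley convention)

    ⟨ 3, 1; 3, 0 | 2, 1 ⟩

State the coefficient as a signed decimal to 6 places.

√[5·4!2!2!/9! · 4!2!3!3!3!1!] = √(96/7)
  +(−1)^1/∏(1,3,1,2,1,0)! = -1/12  (running -1/12)
  +(−1)^2/∏(2,2,0,1,2,1)! = 1/8  (running 1/24)
⟨..|..⟩ = √(96/7)·(1/24) = +0.154303

+0.154303  (= +√(1/42))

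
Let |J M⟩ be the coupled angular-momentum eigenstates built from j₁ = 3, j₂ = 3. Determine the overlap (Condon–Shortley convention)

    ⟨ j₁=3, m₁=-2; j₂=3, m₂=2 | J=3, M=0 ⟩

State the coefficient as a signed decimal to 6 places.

j₁+j₂−J=3  J+j₁−j₂=3  J−j₁+j₂=3  j₁+j₂+J+1=10
(j₁±m₁, j₂±m₂, J±M) = (1,5,5,1,3,3)
P² = 216
sum k=2..3:
  [2] +1/72 = 1/72
  [3] −1/24 = -1/24
S = -1/36
C² = P²·S² = 1/6 ; C = -0.408248

−√(1/6) ≈ -0.408248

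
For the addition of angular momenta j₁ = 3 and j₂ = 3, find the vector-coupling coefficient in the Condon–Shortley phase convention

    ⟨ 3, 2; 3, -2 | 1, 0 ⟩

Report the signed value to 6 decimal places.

-0.377964

triangle: 5!×1!×1!/8! = 120/40320
(j±m)!: 5!×1!×1!×5!×1!×1! = 14400
prefactor² = (2J+1)×Δ×N² = 900/7
  k=0: +1/(0!×5!×1!×1!×0!×0!) = 1/120
  k=1: −1/(1!×4!×0!×0!×1!×1!) = -1/24
Σ = -1/30  ⇒  CG² = 900/7×(-1/30)² = 1/7
CG = −√(1/7) = -0.377964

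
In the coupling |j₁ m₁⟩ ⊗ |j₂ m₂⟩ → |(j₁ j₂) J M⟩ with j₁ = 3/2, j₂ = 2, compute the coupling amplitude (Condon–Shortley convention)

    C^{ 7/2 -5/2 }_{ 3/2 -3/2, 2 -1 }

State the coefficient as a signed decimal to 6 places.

+√(4/7) ≈ +0.755929

triangle: 0!·3!·4!/8! = 144/40320
(j±m)!: 0!·3!·1!·3!·1!·6! = 25920
prefactor² = (2J+1)·Δ·N² = 5184/7
  k=0: +1/(0!·0!·3!·1!·0!·3!) = 1/36
Σ = 1/36  ⇒  CG² = 5184/7·1/36² = 4/7
CG = +√(4/7) = +0.755929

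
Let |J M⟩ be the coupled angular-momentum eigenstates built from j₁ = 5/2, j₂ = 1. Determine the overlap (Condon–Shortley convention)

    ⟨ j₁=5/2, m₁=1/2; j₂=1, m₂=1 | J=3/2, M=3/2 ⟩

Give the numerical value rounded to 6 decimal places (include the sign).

+0.258199  (= +√(1/15))

triangle: 2!×3!×0!/6! = 12/720
(j±m)!: 3!×2!×2!×0!×3!×0! = 144
prefactor² = (2J+1)×Δ×N² = 48/5
  k=2: +1/(2!×0!×0!×0!×3!×0!) = 1/12
Σ = 1/12  ⇒  CG² = 48/5×1/12² = 1/15
CG = +√(1/15) = +0.258199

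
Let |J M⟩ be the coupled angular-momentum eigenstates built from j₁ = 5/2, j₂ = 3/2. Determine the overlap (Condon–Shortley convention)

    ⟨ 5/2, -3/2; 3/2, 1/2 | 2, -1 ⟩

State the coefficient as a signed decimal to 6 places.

+0.154303

√[5·2!3!1!/7! · 1!4!2!1!1!3!] = √(24/7)
  +(−1)^1/∏(1,1,3,1,0,0)! = -1/6  (running -1/6)
  +(−1)^2/∏(2,0,2,0,1,1)! = 1/4  (running 1/12)
⟨..|..⟩ = √(24/7)·(1/12) = +0.154303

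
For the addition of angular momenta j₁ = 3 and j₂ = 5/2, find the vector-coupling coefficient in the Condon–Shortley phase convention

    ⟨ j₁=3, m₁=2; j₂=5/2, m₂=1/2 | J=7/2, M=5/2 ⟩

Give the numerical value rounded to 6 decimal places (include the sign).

√[8·2!4!3!/10! · 5!1!3!2!6!1!] = √(4608/7)
  +(−1)^0/∏(0,2,1,3,3,0)! = 1/72  (running 1/72)
  +(−1)^1/∏(1,1,0,2,4,1)! = -1/48  (running -1/144)
⟨..|..⟩ = √(4608/7)·(-1/144) = -0.178174

-0.178174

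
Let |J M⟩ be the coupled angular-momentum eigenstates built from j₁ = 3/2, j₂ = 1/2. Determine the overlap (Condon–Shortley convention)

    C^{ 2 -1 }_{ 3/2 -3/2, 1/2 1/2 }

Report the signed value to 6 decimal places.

triangle: 0!×3!×1!/5! = 6/120
(j±m)!: 0!×3!×1!×0!×1!×3! = 36
prefactor² = (2J+1)×Δ×N² = 9
  k=0: +1/(0!×0!×3!×1!×0!×0!) = 1/6
Σ = 1/6  ⇒  CG² = 9×1/6² = 1/4
CG = +√(1/4) = +0.500000

+0.500000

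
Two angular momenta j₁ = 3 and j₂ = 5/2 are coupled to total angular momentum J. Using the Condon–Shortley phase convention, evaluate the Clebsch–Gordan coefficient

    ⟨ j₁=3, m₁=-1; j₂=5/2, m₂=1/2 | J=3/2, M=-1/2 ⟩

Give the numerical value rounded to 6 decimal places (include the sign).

-0.097590

√[4·4!2!1!/8! · 2!4!3!2!1!2!] = √(192/35)
  +(−1)^2/∏(2,2,2,1,0,0)! = 1/8  (running 1/8)
  +(−1)^3/∏(3,1,1,0,1,1)! = -1/6  (running -1/24)
⟨..|..⟩ = √(192/35)·(-1/24) = -0.097590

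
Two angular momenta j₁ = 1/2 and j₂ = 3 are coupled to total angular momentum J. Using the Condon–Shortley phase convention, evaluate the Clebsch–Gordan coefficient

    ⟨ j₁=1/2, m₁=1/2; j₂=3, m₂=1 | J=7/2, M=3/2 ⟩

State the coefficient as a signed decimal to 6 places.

j₁+j₂−J=0  J+j₁−j₂=1  J−j₁+j₂=6  j₁+j₂+J+1=8
(j₁±m₁, j₂±m₂, J±M) = (1,0,4,2,5,2)
P² = 11520/7
sum k=0..0:
  [0] +1/48 = 1/48
S = 1/48
C² = P²·S² = 5/7 ; C = +0.845154

+√(5/7) = +0.845154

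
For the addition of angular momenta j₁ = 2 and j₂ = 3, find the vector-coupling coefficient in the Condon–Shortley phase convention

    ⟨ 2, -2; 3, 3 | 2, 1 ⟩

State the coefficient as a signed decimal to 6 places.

triangle: 3!×1!×3!/8! = 36/40320
(j±m)!: 0!×4!×6!×0!×3!×1! = 103680
prefactor² = (2J+1)×Δ×N² = 3240/7
  k=3: −1/(3!×0!×1!×3!×0!×0!) = -1/36
Σ = -1/36  ⇒  CG² = 3240/7×(-1/36)² = 5/14
CG = −√(5/14) = -0.597614

-0.597614  (= −√(5/14))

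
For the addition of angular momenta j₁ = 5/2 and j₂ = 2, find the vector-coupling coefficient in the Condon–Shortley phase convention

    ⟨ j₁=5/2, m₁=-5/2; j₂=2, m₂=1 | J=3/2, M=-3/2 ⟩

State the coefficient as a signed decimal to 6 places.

√[4·3!2!1!/7! · 0!5!3!1!0!3!] = √(288/7)
  +(−1)^3/∏(3,0,2,0,0,1)! = -1/12  (running -1/12)
⟨..|..⟩ = √(288/7)·(-1/12) = -0.534522

−√(2/7) ≈ -0.534522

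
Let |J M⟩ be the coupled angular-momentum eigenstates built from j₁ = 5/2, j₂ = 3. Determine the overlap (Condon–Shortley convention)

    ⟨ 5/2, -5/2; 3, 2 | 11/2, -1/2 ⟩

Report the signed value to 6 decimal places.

√[12·0!5!6!/12! · 0!5!5!1!5!6!] = √(207360000/77)
  +(−1)^0/∏(0,0,5,5,0,1)! = 1/14400  (running 1/14400)
⟨..|..⟩ = √(207360000/77)·(1/14400) = +0.113961

+√(1/77) ≈ +0.113961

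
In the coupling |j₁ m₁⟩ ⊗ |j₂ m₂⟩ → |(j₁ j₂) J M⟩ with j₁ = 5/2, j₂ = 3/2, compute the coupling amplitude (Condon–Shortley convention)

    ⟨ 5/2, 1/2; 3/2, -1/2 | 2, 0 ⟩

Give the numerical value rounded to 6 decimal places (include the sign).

√[5·2!3!1!/7! · 3!2!1!2!2!2!] = √(8/7)
  +(−1)^0/∏(0,2,2,1,1,0)! = 1/4  (running 1/4)
  +(−1)^1/∏(1,1,1,0,2,1)! = -1/2  (running -1/4)
⟨..|..⟩ = √(8/7)·(-1/4) = -0.267261

−√(1/14) = -0.267261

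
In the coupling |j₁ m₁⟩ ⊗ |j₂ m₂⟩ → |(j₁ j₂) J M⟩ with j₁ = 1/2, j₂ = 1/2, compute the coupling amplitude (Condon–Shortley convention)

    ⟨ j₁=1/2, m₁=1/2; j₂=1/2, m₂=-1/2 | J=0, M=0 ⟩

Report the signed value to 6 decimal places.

triangle: 1!*0!*0!/2! = 1/2
(j±m)!: 1!*0!*0!*1!*0!*0! = 1
prefactor² = (2J+1)*Δ*N² = 1/2
  k=0: +1/(0!*1!*0!*0!*0!*0!) = 1
Σ = 1  ⇒  CG² = 1/2*1² = 1/2
CG = +√(1/2) = +0.707107

+√(1/2) = +0.707107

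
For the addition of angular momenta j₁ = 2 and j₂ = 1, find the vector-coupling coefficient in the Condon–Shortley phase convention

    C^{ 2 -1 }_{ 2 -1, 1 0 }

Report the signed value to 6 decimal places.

−√(1/6) = -0.408248

√[5·1!3!1!/6! · 1!3!1!1!1!3!] = √(3/2)
  +(−1)^0/∏(0,1,3,1,0,0)! = 1/6  (running 1/6)
  +(−1)^1/∏(1,0,2,0,1,1)! = -1/2  (running -1/3)
⟨..|..⟩ = √(3/2)·(-1/3) = -0.408248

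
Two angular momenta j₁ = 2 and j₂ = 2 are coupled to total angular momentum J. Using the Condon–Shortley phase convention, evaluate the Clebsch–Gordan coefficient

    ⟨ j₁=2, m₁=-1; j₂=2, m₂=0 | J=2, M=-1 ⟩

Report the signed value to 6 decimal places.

−√(1/14) ≈ -0.267261

√[5·2!2!2!/7! · 1!3!2!2!1!3!] = √(8/7)
  +(−1)^1/∏(1,1,2,1,0,1)! = -1/2  (running -1/2)
  +(−1)^2/∏(2,0,1,0,1,2)! = 1/4  (running -1/4)
⟨..|..⟩ = √(8/7)·(-1/4) = -0.267261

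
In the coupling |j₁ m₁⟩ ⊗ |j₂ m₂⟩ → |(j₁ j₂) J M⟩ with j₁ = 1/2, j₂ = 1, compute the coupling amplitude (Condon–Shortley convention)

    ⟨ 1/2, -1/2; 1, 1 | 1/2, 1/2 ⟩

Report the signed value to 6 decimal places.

-0.816497

j₁+j₂−J=1  J+j₁−j₂=0  J−j₁+j₂=1  j₁+j₂+J+1=3
(j₁±m₁, j₂±m₂, J±M) = (0,1,2,0,1,0)
P² = 2/3
sum k=1..1:
  [1] −1/1 = -1
S = -1
C² = P²·S² = 2/3 ; C = -0.816497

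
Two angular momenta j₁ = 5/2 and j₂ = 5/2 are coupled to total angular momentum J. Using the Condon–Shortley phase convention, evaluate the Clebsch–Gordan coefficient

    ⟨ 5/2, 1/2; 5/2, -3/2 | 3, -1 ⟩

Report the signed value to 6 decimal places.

+0.182574  (= +√(1/30))

triangle: 2!×3!×3!/9! = 72/362880
(j±m)!: 3!×2!×1!×4!×2!×4! = 13824
prefactor² = (2J+1)×Δ×N² = 96/5
  k=0: +1/(0!×2!×2!×1!×1!×2!) = 1/8
  k=1: −1/(1!×1!×1!×0!×2!×3!) = -1/12
Σ = 1/24  ⇒  CG² = 96/5×1/24² = 1/30
CG = +√(1/30) = +0.182574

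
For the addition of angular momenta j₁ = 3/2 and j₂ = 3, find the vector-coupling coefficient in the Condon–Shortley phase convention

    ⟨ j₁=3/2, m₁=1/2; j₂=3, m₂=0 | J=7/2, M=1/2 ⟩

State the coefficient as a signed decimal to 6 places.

√[8·1!2!5!/9! · 2!1!3!3!4!3!] = √(384/7)
  +(−1)^0/∏(0,1,1,3,1,2)! = 1/12  (running 1/12)
  +(−1)^1/∏(1,0,0,2,2,3)! = -1/24  (running 1/24)
⟨..|..⟩ = √(384/7)·(1/24) = +0.308607

+√(2/21) ≈ +0.308607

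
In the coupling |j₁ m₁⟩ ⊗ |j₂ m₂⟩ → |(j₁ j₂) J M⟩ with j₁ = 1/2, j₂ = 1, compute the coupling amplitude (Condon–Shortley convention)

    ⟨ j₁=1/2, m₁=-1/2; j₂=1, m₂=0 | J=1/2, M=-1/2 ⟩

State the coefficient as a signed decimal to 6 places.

−√(1/3) = -0.577350

triangle: 1!×0!×1!/3! = 1/6
(j±m)!: 0!×1!×1!×1!×0!×1! = 1
prefactor² = (2J+1)×Δ×N² = 1/3
  k=1: −1/(1!×0!×0!×0!×0!×1!) = -1
Σ = -1  ⇒  CG² = 1/3×(-1)² = 1/3
CG = −√(1/3) = -0.577350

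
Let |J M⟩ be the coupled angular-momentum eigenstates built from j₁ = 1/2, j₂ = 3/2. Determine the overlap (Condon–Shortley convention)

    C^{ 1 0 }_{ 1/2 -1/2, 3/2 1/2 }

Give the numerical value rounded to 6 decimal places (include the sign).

-0.707107  (= −√(1/2))

j₁+j₂−J=1  J+j₁−j₂=0  J−j₁+j₂=2  j₁+j₂+J+1=4
(j₁±m₁, j₂±m₂, J±M) = (0,1,2,1,1,1)
P² = 1/2
sum k=1..1:
  [1] −1/1 = -1
S = -1
C² = P²·S² = 1/2 ; C = -0.707107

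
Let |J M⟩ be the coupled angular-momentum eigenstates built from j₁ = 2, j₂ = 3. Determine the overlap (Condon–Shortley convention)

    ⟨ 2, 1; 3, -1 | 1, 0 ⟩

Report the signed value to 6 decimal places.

−√(8/35) = -0.478091

√[3·4!0!2!/7! · 3!1!2!4!1!1!] = √(288/35)
  +(−1)^1/∏(1,3,0,1,0,1)! = -1/6  (running -1/6)
⟨..|..⟩ = √(288/35)·(-1/6) = -0.478091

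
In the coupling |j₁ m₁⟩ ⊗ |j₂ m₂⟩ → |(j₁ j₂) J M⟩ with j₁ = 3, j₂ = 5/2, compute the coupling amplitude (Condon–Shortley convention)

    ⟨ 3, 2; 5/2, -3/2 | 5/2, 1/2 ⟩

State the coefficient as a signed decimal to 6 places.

+√(1/14) = +0.267261

j₁+j₂−J=3  J+j₁−j₂=3  J−j₁+j₂=2  j₁+j₂+J+1=9
(j₁±m₁, j₂±m₂, J±M) = (5,1,1,4,3,2)
P² = 288/7
sum k=0..1:
  [0] +1/12 = 1/12
  [1] −1/24 = -1/24
S = 1/24
C² = P²·S² = 1/14 ; C = +0.267261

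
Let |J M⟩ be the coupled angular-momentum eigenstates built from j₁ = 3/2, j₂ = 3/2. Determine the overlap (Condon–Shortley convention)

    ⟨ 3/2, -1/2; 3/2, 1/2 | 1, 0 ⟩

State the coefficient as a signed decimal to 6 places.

−√(1/20) ≈ -0.223607

√[3·2!1!1!/5! · 1!2!2!1!1!1!] = √(1/5)
  +(−1)^1/∏(1,1,1,1,0,0)! = -1  (running -1)
  +(−1)^2/∏(2,0,0,0,1,1)! = 1/2  (running -1/2)
⟨..|..⟩ = √(1/5)·(-1/2) = -0.223607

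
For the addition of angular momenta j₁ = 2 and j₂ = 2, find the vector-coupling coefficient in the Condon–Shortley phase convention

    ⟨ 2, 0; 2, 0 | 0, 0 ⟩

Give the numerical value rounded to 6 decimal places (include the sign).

+0.447214

√[1·4!0!0!/5! · 2!2!2!2!0!0!] = √(16/5)
  +(−1)^2/∏(2,2,0,0,0,0)! = 1/4  (running 1/4)
⟨..|..⟩ = √(16/5)·(1/4) = +0.447214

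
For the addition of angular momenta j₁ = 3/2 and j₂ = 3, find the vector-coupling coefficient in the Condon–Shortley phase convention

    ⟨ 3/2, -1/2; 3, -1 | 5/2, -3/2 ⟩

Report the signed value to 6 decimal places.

−√(7/20) ≈ -0.591608

√[6·2!1!4!/8! · 1!2!2!4!1!4!] = √(576/35)
  +(−1)^1/∏(1,1,1,1,0,3)! = -1/6  (running -1/6)
  +(−1)^2/∏(2,0,0,0,1,4)! = 1/48  (running -7/48)
⟨..|..⟩ = √(576/35)·(-7/48) = -0.591608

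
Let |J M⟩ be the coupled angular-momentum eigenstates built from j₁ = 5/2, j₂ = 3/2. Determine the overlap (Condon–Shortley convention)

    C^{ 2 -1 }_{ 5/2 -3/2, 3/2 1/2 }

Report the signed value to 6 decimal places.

+√(1/42) = +0.154303

triangle: 2!·3!·1!/7! = 12/5040
(j±m)!: 1!·4!·2!·1!·1!·3! = 288
prefactor² = (2J+1)·Δ·N² = 24/7
  k=1: −1/(1!·1!·3!·1!·0!·0!) = -1/6
  k=2: +1/(2!·0!·2!·0!·1!·1!) = 1/4
Σ = 1/12  ⇒  CG² = 24/7·1/12² = 1/42
CG = +√(1/42) = +0.154303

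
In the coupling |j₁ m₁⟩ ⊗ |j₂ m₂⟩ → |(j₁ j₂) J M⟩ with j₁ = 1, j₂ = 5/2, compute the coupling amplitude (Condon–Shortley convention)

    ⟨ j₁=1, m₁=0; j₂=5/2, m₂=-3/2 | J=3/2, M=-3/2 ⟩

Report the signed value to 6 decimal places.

√[4·2!0!3!/6! · 1!1!1!4!0!3!] = √(48/5)
  +(−1)^1/∏(1,1,0,0,0,3)! = -1/6  (running -1/6)
⟨..|..⟩ = √(48/5)·(-1/6) = -0.516398

-0.516398  (= −√(4/15))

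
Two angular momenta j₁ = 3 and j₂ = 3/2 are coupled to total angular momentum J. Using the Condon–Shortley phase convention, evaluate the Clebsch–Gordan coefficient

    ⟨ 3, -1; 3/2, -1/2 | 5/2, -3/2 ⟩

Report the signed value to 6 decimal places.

-0.591608

triangle: 2!*4!*1!/8! = 48/40320
(j±m)!: 2!*4!*1!*2!*1!*4! = 2304
prefactor² = (2J+1)*Δ*N² = 576/35
  k=0: +1/(0!*2!*4!*1!*0!*0!) = 1/48
  k=1: −1/(1!*1!*3!*0!*1!*1!) = -1/6
Σ = -7/48  ⇒  CG² = 576/35*(-7/48)² = 7/20
CG = −√(7/20) = -0.591608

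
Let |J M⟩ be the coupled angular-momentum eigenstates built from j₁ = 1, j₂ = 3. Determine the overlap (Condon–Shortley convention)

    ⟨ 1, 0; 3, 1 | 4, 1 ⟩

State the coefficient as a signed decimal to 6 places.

j₁+j₂−J=0  J+j₁−j₂=2  J−j₁+j₂=6  j₁+j₂+J+1=9
(j₁±m₁, j₂±m₂, J±M) = (1,1,4,2,5,3)
P² = 8640/7
sum k=0..0:
  [0] +1/48 = 1/48
S = 1/48
C² = P²·S² = 15/28 ; C = +0.731925

+0.731925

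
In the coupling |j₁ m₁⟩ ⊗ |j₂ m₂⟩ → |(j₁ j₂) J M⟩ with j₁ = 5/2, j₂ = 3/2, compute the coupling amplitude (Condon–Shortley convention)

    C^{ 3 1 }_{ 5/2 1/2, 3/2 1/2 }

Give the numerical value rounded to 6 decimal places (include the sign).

-0.129099

j₁+j₂−J=1  J+j₁−j₂=4  J−j₁+j₂=2  j₁+j₂+J+1=8
(j₁±m₁, j₂±m₂, J±M) = (3,2,2,1,4,2)
P² = 48/5
sum k=0..1:
  [0] +1/8 = 1/8
  [1] −1/6 = -1/6
S = -1/24
C² = P²·S² = 1/60 ; C = -0.129099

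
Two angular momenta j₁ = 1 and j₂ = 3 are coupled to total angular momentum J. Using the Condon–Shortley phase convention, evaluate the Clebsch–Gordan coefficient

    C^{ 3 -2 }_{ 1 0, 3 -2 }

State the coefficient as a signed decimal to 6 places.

√[7·1!1!5!/8! · 1!1!1!5!1!5!] = √(300)
  +(−1)^0/∏(0,1,1,1,0,4)! = 1/24  (running 1/24)
  +(−1)^1/∏(1,0,0,0,1,5)! = -1/120  (running 1/30)
⟨..|..⟩ = √(300)·(1/30) = +0.577350

+√(1/3) ≈ +0.577350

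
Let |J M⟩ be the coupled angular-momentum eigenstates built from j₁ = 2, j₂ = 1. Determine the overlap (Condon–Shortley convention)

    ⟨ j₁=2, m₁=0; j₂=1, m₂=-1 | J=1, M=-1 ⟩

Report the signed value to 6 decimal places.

+0.316228

j₁+j₂−J=2  J+j₁−j₂=2  J−j₁+j₂=0  j₁+j₂+J+1=5
(j₁±m₁, j₂±m₂, J±M) = (2,2,0,2,0,2)
P² = 8/5
sum k=0..0:
  [0] +1/4 = 1/4
S = 1/4
C² = P²·S² = 1/10 ; C = +0.316228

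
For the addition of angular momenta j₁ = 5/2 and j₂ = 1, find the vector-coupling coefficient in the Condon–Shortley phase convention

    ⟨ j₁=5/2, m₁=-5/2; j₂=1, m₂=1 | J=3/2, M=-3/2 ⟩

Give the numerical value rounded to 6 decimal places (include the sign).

+0.816497

j₁+j₂−J=2  J+j₁−j₂=3  J−j₁+j₂=0  j₁+j₂+J+1=6
(j₁±m₁, j₂±m₂, J±M) = (0,5,2,0,0,3)
P² = 96
sum k=2..2:
  [2] +1/12 = 1/12
S = 1/12
C² = P²·S² = 2/3 ; C = +0.816497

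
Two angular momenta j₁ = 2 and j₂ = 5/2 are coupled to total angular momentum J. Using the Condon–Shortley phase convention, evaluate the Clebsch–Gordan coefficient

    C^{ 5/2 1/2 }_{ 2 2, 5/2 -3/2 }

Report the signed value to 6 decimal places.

+0.621059  (= +√(27/70))

j₁+j₂−J=2  J+j₁−j₂=2  J−j₁+j₂=3  j₁+j₂+J+1=8
(j₁±m₁, j₂±m₂, J±M) = (4,0,1,4,3,2)
P² = 864/35
sum k=0..0:
  [0] +1/8 = 1/8
S = 1/8
C² = P²·S² = 27/70 ; C = +0.621059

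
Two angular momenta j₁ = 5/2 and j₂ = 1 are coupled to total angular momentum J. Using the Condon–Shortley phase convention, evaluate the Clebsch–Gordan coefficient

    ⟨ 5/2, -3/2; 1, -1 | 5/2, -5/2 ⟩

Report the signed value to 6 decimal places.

triangle: 1!*4!*1!/7! = 24/5040
(j±m)!: 1!*4!*0!*2!*0!*5! = 5760
prefactor² = (2J+1)*Δ*N² = 1152/7
  k=0: +1/(0!*1!*4!*0!*0!*1!) = 1/24
Σ = 1/24  ⇒  CG² = 1152/7*1/24² = 2/7
CG = +√(2/7) = +0.534522

+0.534522  (= +√(2/7))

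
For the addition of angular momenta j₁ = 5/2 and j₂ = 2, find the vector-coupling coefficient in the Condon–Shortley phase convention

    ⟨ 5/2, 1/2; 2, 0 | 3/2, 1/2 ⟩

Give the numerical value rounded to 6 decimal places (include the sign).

triangle: 3!*2!*1!/7! = 12/5040
(j±m)!: 3!*2!*2!*2!*2!*1! = 96
prefactor² = (2J+1)*Δ*N² = 32/35
  k=1: −1/(1!*2!*1!*1!*1!*0!) = -1/2
  k=2: +1/(2!*1!*0!*0!*2!*1!) = 1/4
Σ = -1/4  ⇒  CG² = 32/35*(-1/4)² = 2/35
CG = −√(2/35) = -0.239046

-0.239046  (= −√(2/35))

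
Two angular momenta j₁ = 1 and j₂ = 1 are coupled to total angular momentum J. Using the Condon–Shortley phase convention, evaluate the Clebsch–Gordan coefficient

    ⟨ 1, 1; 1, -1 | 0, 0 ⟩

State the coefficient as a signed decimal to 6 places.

+0.577350  (= +√(1/3))

√[1·2!0!0!/3! · 2!0!0!2!0!0!] = √(4/3)
  +(−1)^0/∏(0,2,0,0,0,0)! = 1/2  (running 1/2)
⟨..|..⟩ = √(4/3)·(1/2) = +0.577350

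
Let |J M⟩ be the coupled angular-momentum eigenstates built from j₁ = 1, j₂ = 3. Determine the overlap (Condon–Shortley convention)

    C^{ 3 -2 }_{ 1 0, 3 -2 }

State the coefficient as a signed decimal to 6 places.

√[7·1!1!5!/8! · 1!1!1!5!1!5!] = √(300)
  +(−1)^0/∏(0,1,1,1,0,4)! = 1/24  (running 1/24)
  +(−1)^1/∏(1,0,0,0,1,5)! = -1/120  (running 1/30)
⟨..|..⟩ = √(300)·(1/30) = +0.577350

+√(1/3) = +0.577350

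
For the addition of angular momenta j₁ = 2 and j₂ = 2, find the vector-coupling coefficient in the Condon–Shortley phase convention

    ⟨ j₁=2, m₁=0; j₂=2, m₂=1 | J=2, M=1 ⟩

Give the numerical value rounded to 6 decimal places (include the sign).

√[5·2!2!2!/7! · 2!2!3!1!3!1!] = √(8/7)
  +(−1)^1/∏(1,1,1,2,1,0)! = -1/2  (running -1/2)
  +(−1)^2/∏(2,0,0,1,2,1)! = 1/4  (running -1/4)
⟨..|..⟩ = √(8/7)·(-1/4) = -0.267261

-0.267261  (= −√(1/14))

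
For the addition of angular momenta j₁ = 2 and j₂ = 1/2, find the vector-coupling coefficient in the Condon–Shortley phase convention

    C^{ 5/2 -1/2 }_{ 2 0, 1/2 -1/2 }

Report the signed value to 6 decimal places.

√[6·0!4!1!/6! · 2!2!0!1!2!3!] = √(48/5)
  +(−1)^0/∏(0,0,2,0,2,1)! = 1/4  (running 1/4)
⟨..|..⟩ = √(48/5)·(1/4) = +0.774597

+0.774597  (= +√(3/5))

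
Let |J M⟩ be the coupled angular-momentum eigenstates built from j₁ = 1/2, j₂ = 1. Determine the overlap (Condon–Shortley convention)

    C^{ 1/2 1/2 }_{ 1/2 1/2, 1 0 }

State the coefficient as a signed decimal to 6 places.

+0.577350

j₁+j₂−J=1  J+j₁−j₂=0  J−j₁+j₂=1  j₁+j₂+J+1=3
(j₁±m₁, j₂±m₂, J±M) = (1,0,1,1,1,0)
P² = 1/3
sum k=0..0:
  [0] +1/1 = 1
S = 1
C² = P²·S² = 1/3 ; C = +0.577350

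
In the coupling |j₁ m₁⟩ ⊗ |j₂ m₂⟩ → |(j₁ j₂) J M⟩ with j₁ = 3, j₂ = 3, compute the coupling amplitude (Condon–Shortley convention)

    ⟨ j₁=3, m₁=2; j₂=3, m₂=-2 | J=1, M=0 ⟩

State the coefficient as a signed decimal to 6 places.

−√(1/7) = -0.377964

j₁+j₂−J=5  J+j₁−j₂=1  J−j₁+j₂=1  j₁+j₂+J+1=8
(j₁±m₁, j₂±m₂, J±M) = (5,1,1,5,1,1)
P² = 900/7
sum k=0..1:
  [0] +1/120 = 1/120
  [1] −1/24 = -1/24
S = -1/30
C² = P²·S² = 1/7 ; C = -0.377964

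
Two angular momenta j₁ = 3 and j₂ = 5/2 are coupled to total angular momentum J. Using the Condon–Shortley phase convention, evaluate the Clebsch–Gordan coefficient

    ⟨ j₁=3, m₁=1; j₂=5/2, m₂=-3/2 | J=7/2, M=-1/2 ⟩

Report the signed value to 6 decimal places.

+0.356348  (= +√(8/63))

√[8·2!4!3!/10! · 4!2!1!4!3!4!] = √(18432/175)
  +(−1)^0/∏(0,2,2,1,2,2)! = 1/16  (running 1/16)
  +(−1)^1/∏(1,1,1,0,3,3)! = -1/36  (running 5/144)
⟨..|..⟩ = √(18432/175)·(5/144) = +0.356348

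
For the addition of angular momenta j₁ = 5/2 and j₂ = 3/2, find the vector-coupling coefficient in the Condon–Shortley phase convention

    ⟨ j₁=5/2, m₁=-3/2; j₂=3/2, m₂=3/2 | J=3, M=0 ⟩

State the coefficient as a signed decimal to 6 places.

triangle: 1!×4!×2!/8! = 48/40320
(j±m)!: 1!×4!×3!×0!×3!×3! = 5184
prefactor² = (2J+1)×Δ×N² = 216/5
  k=1: −1/(1!×0!×3!×2!×1!×0!) = -1/12
Σ = -1/12  ⇒  CG² = 216/5×(-1/12)² = 3/10
CG = −√(3/10) = -0.547723

−√(3/10) = -0.547723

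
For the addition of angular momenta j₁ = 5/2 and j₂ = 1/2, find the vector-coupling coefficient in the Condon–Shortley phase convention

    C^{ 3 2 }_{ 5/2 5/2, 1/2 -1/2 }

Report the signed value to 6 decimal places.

triangle: 0!·5!·1!/7! = 120/5040
(j±m)!: 5!·0!·0!·1!·5!·1! = 14400
prefactor² = (2J+1)·Δ·N² = 2400
  k=0: +1/(0!·0!·0!·0!·5!·1!) = 1/120
Σ = 1/120  ⇒  CG² = 2400·1/120² = 1/6
CG = +√(1/6) = +0.408248

+√(1/6) ≈ +0.408248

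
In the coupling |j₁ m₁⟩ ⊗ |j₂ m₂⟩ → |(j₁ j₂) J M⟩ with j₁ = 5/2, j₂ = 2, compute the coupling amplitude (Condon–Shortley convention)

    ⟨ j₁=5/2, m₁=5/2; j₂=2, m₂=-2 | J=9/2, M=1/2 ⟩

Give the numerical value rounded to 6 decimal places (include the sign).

+0.089087

triangle: 0!·5!·4!/10! = 2880/3628800
(j±m)!: 5!·0!·0!·4!·5!·4! = 8294400
prefactor² = (2J+1)·Δ·N² = 460800/7
  k=0: +1/(0!·0!·0!·0!·5!·4!) = 1/2880
Σ = 1/2880  ⇒  CG² = 460800/7·1/2880² = 1/126
CG = +√(1/126) = +0.089087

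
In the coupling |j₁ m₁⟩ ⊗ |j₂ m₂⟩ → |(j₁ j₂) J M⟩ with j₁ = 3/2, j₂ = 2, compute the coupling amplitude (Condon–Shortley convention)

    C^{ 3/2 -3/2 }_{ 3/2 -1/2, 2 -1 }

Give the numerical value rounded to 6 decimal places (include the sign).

-0.632456

triangle: 2!*1!*2!/6! = 4/720
(j±m)!: 1!*2!*1!*3!*0!*3! = 72
prefactor² = (2J+1)*Δ*N² = 8/5
  k=1: −1/(1!*1!*1!*0!*0!*2!) = -1/2
Σ = -1/2  ⇒  CG² = 8/5*(-1/2)² = 2/5
CG = −√(2/5) = -0.632456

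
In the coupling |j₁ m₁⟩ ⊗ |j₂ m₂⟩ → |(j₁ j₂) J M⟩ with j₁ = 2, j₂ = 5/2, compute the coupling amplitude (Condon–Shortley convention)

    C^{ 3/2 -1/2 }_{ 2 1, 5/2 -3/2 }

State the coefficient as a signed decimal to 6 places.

-0.138013  (= −√(2/105))

j₁+j₂−J=3  J+j₁−j₂=1  J−j₁+j₂=2  j₁+j₂+J+1=7
(j₁±m₁, j₂±m₂, J±M) = (3,1,1,4,1,2)
P² = 96/35
sum k=0..1:
  [0] +1/6 = 1/6
  [1] −1/4 = -1/4
S = -1/12
C² = P²·S² = 2/105 ; C = -0.138013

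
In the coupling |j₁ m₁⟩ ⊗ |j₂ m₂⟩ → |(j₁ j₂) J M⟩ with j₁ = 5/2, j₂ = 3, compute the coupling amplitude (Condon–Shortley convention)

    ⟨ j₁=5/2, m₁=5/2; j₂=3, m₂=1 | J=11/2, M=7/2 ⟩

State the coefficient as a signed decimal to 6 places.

+0.522233  (= +√(3/11))

√[12·0!5!6!/12! · 5!0!4!2!9!2!] = √(99532800/11)
  +(−1)^0/∏(0,0,0,4,5,2)! = 1/5760  (running 1/5760)
⟨..|..⟩ = √(99532800/11)·(1/5760) = +0.522233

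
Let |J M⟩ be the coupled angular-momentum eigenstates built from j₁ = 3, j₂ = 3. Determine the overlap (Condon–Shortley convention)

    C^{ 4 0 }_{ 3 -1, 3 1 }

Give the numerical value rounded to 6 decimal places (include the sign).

j₁+j₂−J=2  J+j₁−j₂=4  J−j₁+j₂=4  j₁+j₂+J+1=11
(j₁±m₁, j₂±m₂, J±M) = (2,4,4,2,4,4)
P² = 663552/1925
sum k=0..2:
  [0] +1/1152 = 1/1152
  [1] −1/36 = -1/36
  [2] +1/32 = 1/32
S = 5/1152
C² = P²·S² = 1/154 ; C = +0.080582

+0.080582  (= +√(1/154))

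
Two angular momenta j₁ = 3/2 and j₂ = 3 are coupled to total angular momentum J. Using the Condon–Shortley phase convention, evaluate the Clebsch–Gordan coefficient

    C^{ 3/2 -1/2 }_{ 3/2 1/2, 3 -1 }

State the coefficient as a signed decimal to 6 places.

-0.585540

j₁+j₂−J=3  J+j₁−j₂=0  J−j₁+j₂=3  j₁+j₂+J+1=7
(j₁±m₁, j₂±m₂, J±M) = (2,1,2,4,1,2)
P² = 192/35
sum k=1..1:
  [1] −1/4 = -1/4
S = -1/4
C² = P²·S² = 12/35 ; C = -0.585540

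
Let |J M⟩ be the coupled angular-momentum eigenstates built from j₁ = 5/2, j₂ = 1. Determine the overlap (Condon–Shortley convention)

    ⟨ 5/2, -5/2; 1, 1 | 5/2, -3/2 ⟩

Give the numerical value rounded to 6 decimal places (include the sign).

j₁+j₂−J=1  J+j₁−j₂=4  J−j₁+j₂=1  j₁+j₂+J+1=7
(j₁±m₁, j₂±m₂, J±M) = (0,5,2,0,1,4)
P² = 1152/7
sum k=1..1:
  [1] −1/24 = -1/24
S = -1/24
C² = P²·S² = 2/7 ; C = -0.534522

−√(2/7) = -0.534522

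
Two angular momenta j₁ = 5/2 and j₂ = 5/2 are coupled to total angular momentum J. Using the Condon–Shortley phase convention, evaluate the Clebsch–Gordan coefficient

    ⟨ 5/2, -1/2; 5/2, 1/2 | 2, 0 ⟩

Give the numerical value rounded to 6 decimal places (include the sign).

+√(4/21) ≈ +0.436436

triangle: 3!×2!×2!/8! = 24/40320
(j±m)!: 2!×3!×3!×2!×2!×2! = 576
prefactor² = (2J+1)×Δ×N² = 12/7
  k=1: −1/(1!×2!×2!×2!×0!×0!) = -1/8
  k=2: +1/(2!×1!×1!×1!×1!×1!) = 1/2
  k=3: −1/(3!×0!×0!×0!×2!×2!) = -1/24
Σ = 1/3  ⇒  CG² = 12/7×1/3² = 4/21
CG = +√(4/21) = +0.436436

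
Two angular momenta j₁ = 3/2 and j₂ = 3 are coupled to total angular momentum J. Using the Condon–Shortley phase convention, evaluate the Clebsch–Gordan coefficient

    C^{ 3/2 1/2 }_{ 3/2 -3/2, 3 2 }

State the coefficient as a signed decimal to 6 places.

−√(2/7) = -0.534522

√[4·3!0!3!/7! · 0!3!5!1!2!1!] = √(288/7)
  +(−1)^3/∏(3,0,0,2,0,1)! = -1/12  (running -1/12)
⟨..|..⟩ = √(288/7)·(-1/12) = -0.534522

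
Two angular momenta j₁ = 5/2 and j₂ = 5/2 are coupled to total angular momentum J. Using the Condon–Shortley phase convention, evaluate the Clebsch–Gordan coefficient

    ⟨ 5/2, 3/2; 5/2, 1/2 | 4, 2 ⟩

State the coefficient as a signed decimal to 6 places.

√[9·1!4!4!/10! · 4!1!3!2!6!2!] = √(20736/35)
  +(−1)^0/∏(0,1,1,3,3,1)! = 1/36  (running 1/36)
  +(−1)^1/∏(1,0,0,2,4,2)! = -1/96  (running 5/288)
⟨..|..⟩ = √(20736/35)·(5/288) = +0.422577

+0.422577  (= +√(5/28))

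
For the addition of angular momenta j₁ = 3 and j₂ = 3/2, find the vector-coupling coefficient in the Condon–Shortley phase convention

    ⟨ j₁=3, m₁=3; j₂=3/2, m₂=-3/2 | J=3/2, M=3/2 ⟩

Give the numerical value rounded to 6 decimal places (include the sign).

+√(4/7) ≈ +0.755929

triangle: 3!·3!·0!/7! = 36/5040
(j±m)!: 6!·0!·0!·3!·3!·0! = 25920
prefactor² = (2J+1)·Δ·N² = 5184/7
  k=0: +1/(0!·3!·0!·0!·3!·0!) = 1/36
Σ = 1/36  ⇒  CG² = 5184/7·1/36² = 4/7
CG = +√(4/7) = +0.755929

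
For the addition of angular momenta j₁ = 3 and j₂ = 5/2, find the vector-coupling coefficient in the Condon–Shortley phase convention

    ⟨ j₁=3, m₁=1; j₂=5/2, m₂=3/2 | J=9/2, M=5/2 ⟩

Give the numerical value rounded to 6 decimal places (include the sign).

-0.317821  (= −√(10/99))

j₁+j₂−J=1  J+j₁−j₂=5  J−j₁+j₂=4  j₁+j₂+J+1=11
(j₁±m₁, j₂±m₂, J±M) = (4,2,4,1,7,2)
P² = 92160/11
sum k=0..1:
  [0] +1/288 = 1/288
  [1] −1/144 = -1/144
S = -1/288
C² = P²·S² = 10/99 ; C = -0.317821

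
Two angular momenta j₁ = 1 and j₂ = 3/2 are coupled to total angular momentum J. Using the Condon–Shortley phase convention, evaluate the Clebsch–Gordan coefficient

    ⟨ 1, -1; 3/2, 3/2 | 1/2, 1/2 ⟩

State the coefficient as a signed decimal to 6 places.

+√(1/2) = +0.707107

j₁+j₂−J=2  J+j₁−j₂=0  J−j₁+j₂=1  j₁+j₂+J+1=4
(j₁±m₁, j₂±m₂, J±M) = (0,2,3,0,1,0)
P² = 2
sum k=2..2:
  [2] +1/2 = 1/2
S = 1/2
C² = P²·S² = 1/2 ; C = +0.707107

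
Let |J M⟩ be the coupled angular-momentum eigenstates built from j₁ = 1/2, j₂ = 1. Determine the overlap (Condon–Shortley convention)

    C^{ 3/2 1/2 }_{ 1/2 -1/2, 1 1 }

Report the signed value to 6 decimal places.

triangle: 0!*1!*2!/4! = 2/24
(j±m)!: 0!*1!*2!*0!*2!*1! = 4
prefactor² = (2J+1)*Δ*N² = 4/3
  k=0: +1/(0!*0!*1!*2!*0!*0!) = 1/2
Σ = 1/2  ⇒  CG² = 4/3*1/2² = 1/3
CG = +√(1/3) = +0.577350

+√(1/3) = +0.577350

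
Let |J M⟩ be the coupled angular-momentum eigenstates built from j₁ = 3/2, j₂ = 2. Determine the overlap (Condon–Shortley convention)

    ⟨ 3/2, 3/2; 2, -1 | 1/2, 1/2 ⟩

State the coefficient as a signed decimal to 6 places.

+√(1/10) ≈ +0.316228

triangle: 3!×0!×1!/5! = 6/120
(j±m)!: 3!×0!×1!×3!×1!×0! = 36
prefactor² = (2J+1)×Δ×N² = 18/5
  k=0: +1/(0!×3!×0!×1!×0!×0!) = 1/6
Σ = 1/6  ⇒  CG² = 18/5×1/6² = 1/10
CG = +√(1/10) = +0.316228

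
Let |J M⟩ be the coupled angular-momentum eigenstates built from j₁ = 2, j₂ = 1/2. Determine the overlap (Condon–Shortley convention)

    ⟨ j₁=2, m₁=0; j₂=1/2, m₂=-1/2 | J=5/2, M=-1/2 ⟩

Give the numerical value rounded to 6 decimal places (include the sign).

√[6·0!4!1!/6! · 2!2!0!1!2!3!] = √(48/5)
  +(−1)^0/∏(0,0,2,0,2,1)! = 1/4  (running 1/4)
⟨..|..⟩ = √(48/5)·(1/4) = +0.774597

+√(3/5) ≈ +0.774597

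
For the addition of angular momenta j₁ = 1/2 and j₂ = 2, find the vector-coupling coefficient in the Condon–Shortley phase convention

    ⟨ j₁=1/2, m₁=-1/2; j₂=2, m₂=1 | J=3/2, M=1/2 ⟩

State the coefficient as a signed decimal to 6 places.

-0.774597

j₁+j₂−J=1  J+j₁−j₂=0  J−j₁+j₂=3  j₁+j₂+J+1=5
(j₁±m₁, j₂±m₂, J±M) = (0,1,3,1,2,1)
P² = 12/5
sum k=1..1:
  [1] −1/2 = -1/2
S = -1/2
C² = P²·S² = 3/5 ; C = -0.774597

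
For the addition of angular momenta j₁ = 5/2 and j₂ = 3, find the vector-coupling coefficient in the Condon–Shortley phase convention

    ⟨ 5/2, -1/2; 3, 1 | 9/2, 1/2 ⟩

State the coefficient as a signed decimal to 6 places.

-0.480500

√[10·1!4!5!/11! · 2!3!4!2!5!4!] = √(92160/77)
  +(−1)^0/∏(0,1,3,4,1,1)! = 1/144  (running 1/144)
  +(−1)^1/∏(1,0,2,3,2,2)! = -1/48  (running -1/72)
⟨..|..⟩ = √(92160/77)·(-1/72) = -0.480500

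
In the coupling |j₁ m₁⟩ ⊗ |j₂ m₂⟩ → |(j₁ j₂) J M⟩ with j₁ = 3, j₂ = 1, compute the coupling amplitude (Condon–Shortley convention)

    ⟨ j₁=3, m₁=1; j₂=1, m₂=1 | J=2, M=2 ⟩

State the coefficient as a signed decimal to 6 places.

√[5·2!4!0!/7! · 4!2!2!0!4!0!] = √(768/7)
  +(−1)^2/∏(2,0,0,0,4,0)! = 1/48  (running 1/48)
⟨..|..⟩ = √(768/7)·(1/48) = +0.218218

+√(1/21) = +0.218218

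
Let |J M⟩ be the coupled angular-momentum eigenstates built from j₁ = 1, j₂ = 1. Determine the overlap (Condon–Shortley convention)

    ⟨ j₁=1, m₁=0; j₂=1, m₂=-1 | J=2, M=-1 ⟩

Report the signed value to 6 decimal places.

+0.707107

j₁+j₂−J=0  J+j₁−j₂=2  J−j₁+j₂=2  j₁+j₂+J+1=5
(j₁±m₁, j₂±m₂, J±M) = (1,1,0,2,1,3)
P² = 2
sum k=0..0:
  [0] +1/2 = 1/2
S = 1/2
C² = P²·S² = 1/2 ; C = +0.707107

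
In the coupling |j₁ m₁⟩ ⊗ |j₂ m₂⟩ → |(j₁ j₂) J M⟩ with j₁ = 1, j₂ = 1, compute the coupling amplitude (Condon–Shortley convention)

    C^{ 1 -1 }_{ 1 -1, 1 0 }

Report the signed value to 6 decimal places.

−√(1/2) = -0.707107

√[3·1!1!1!/4! · 0!2!1!1!0!2!] = √(1/2)
  +(−1)^1/∏(1,0,1,0,0,1)! = -1  (running -1)
⟨..|..⟩ = √(1/2)·(-1) = -0.707107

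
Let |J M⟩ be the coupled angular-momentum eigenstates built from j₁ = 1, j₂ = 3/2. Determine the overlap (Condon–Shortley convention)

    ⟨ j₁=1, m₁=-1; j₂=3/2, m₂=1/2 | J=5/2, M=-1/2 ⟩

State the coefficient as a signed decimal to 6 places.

+√(3/10) = +0.547723

j₁+j₂−J=0  J+j₁−j₂=2  J−j₁+j₂=3  j₁+j₂+J+1=6
(j₁±m₁, j₂±m₂, J±M) = (0,2,2,1,2,3)
P² = 24/5
sum k=0..0:
  [0] +1/4 = 1/4
S = 1/4
C² = P²·S² = 3/10 ; C = +0.547723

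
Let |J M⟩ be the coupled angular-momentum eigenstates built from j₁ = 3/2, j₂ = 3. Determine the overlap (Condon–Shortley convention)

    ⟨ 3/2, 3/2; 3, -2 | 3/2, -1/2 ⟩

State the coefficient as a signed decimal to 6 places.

+0.534522

triangle: 3!·0!·3!/7! = 36/5040
(j±m)!: 3!·0!·1!·5!·1!·2! = 1440
prefactor² = (2J+1)·Δ·N² = 288/7
  k=0: +1/(0!·3!·0!·1!·0!·2!) = 1/12
Σ = 1/12  ⇒  CG² = 288/7·1/12² = 2/7
CG = +√(2/7) = +0.534522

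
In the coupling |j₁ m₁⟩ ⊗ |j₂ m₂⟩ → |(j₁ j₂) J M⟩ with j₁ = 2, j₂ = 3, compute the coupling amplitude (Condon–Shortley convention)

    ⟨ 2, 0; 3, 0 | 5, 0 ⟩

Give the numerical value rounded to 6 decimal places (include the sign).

triangle: 0!·4!·6!/11! = 17280/39916800
(j±m)!: 2!·2!·3!·3!·5!·5! = 2073600
prefactor² = (2J+1)·Δ·N² = 69120/7
  k=0: +1/(0!·0!·2!·3!·2!·3!) = 1/144
Σ = 1/144  ⇒  CG² = 69120/7·1/144² = 10/21
CG = +√(10/21) = +0.690066

+√(10/21) ≈ +0.690066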